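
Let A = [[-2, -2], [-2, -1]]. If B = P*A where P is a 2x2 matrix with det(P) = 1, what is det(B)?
-2

By the multiplicative property of determinants, det(B) = det(P*A) = det(P) * det(A) = det(A),
so the determinant is invariant under multiplication by any determinant-1 matrix; we just need det(A).

det(A) = (-2)(-1) - (-2)(-2) = 2 - 4 = -2

Therefore det(B) = 1 * (-2) = -2.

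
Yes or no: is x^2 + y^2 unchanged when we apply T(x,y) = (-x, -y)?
Yes

Substitute T(x,y) = (-x, -y) into the expression and compare with the original.

Original: x^2 + y^2
After applying T: (-x)^2 + (-y)^2 = x^2 + y^2

This is identical to the original x^2 + y^2, so the expression is invariant.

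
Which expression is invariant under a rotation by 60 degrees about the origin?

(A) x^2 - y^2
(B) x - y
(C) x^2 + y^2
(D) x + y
C

A rotation by 60 degrees sends (x, y) to (x/2 - sqrt(3)y/2, sqrt(3)x/2 + y/2).
Substitute the transformed coordinates into each option and compare with the original:
(A) x^2 - y^2  ->  (x/2 - sqrt(3)y/2)^2 - (sqrt(3)x/2 + y/2)^2 = -x^2/2 - sqrt(3)xy + y^2/2   [differs from x^2 - y^2: not invariant]
(B) x - y  ->  (x/2 - sqrt(3)y/2) - (sqrt(3)x/2 + y/2) = -sqrt(3)x/2 + x/2 - sqrt(3)y/2 - y/2   [differs from x - y: not invariant]
(C) x^2 + y^2  ->  (x/2 - sqrt(3)y/2)^2 + (sqrt(3)x/2 + y/2)^2 = x^2 + y^2   [equals x^2 + y^2: invariant]
(D) x + y  ->  (x/2 - sqrt(3)y/2) + (sqrt(3)x/2 + y/2) = x/2 + sqrt(3)x/2 - sqrt(3)y/2 + y/2   [differs from x + y: not invariant]

Only option (C), x^2 + y^2, is unchanged by the transformation.
Geometrically, x^2 + y^2 is the squared distance from the origin, which every rotation about the origin preserves.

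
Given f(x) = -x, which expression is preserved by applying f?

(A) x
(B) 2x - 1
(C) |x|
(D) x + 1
C

For f(x) = -x:
Applying f replaces x by -x. Since |-x| = |x|, the absolute value is unchanged by f, whereas x -> -x, 2x - 1 -> -2x - 1 and x + 1 -> -x + 1 all change.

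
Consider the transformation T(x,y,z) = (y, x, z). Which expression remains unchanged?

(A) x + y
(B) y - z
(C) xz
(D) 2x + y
A

Apply T(x,y,z) = (y, x, z) to each option, i.e. replace (x, y, z) by the transformed coordinates.
Substitute the transformed coordinates into each option and compare with the original:
(A) x + y  ->  (y) + (x) = x + y   [equals x + y: invariant]
(B) y - z  ->  (x) - (z) = x - z   [differs from y - z: not invariant]
(C) xz  ->  (y)(z) = yz   [differs from xz: not invariant]
(D) 2x + y  ->  2(y) + (x) = x + 2y   [differs from 2x + y: not invariant]

Only option (A), x + y, is unchanged by the transformation.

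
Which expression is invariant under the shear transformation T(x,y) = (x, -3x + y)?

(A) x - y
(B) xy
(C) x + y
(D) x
D

Under the shear T(x,y) = (x, -3x + y):
Substitute the transformed coordinates into each option and compare with the original:
(A) x - y  ->  (x) - (-3x + y) = 4x - y   [differs from x - y: not invariant]
(B) xy  ->  (x)(-3x + y) = -3x^2 + xy   [differs from xy: not invariant]
(C) x + y  ->  (x) + (-3x + y) = -2x + y   [differs from x + y: not invariant]
(D) x  ->  (x) = x   [equals x: invariant]

Only option (D), x, is unchanged by the transformation.
A vertical shear moves points parallel to the y-axis, so the x-coordinate (and any function of x alone) is unchanged.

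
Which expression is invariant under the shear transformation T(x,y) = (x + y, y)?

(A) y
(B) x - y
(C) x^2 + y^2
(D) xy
A

Under the shear T(x,y) = (x + y, y):
Substitute the transformed coordinates into each option and compare with the original:
(A) y  ->  (y) = y   [equals y: invariant]
(B) x - y  ->  (x + y) - (y) = x   [differs from x - y: not invariant]
(C) x^2 + y^2  ->  (x + y)^2 + (y)^2 = x^2 + 2xy + 2y^2   [differs from x^2 + y^2: not invariant]
(D) xy  ->  (x + y)(y) = xy + y^2   [differs from xy: not invariant]

Only option (A), y, is unchanged by the transformation.
A horizontal shear moves points parallel to the x-axis, so the y-coordinate (and any function of y alone) is unchanged.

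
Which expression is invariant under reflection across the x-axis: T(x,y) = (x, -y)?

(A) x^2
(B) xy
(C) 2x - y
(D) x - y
A

The map is reflection across the x-axis: T(x,y) = (x, -y).
Substitute the transformed coordinates into each option and compare with the original:
(A) x^2  ->  (x)^2 = x^2   [equals x^2: invariant]
(B) xy  ->  (x)(-y) = -xy   [differs from xy: not invariant]
(C) 2x - y  ->  2(x) - (-y) = 2x + y   [differs from 2x - y: not invariant]
(D) x - y  ->  (x) - (-y) = x + y   [differs from x - y: not invariant]

Only option (A), x^2, is unchanged by the transformation.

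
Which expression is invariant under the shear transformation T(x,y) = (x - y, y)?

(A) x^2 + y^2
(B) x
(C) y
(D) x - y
C

Under the shear T(x,y) = (x - y, y):
Substitute the transformed coordinates into each option and compare with the original:
(A) x^2 + y^2  ->  (x - y)^2 + (y)^2 = x^2 - 2xy + 2y^2   [differs from x^2 + y^2: not invariant]
(B) x  ->  (x - y) = x - y   [differs from x: not invariant]
(C) y  ->  (y) = y   [equals y: invariant]
(D) x - y  ->  (x - y) - (y) = x - 2y   [differs from x - y: not invariant]

Only option (C), y, is unchanged by the transformation.
A horizontal shear moves points parallel to the x-axis, so the y-coordinate (and any function of y alone) is unchanged.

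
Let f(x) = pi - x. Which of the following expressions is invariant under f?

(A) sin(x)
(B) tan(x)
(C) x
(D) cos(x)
A

For f(x) = pi - x:
sin(pi - x) = sin(x), so sine is invariant under this transformation.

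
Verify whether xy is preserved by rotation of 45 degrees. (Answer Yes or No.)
No

Applying rotation by 45 degrees: x' = x*cos(45 degrees) - y*sin(45 degrees) = sqrt(2)x/2 - sqrt(2)y/2, y' = x*sin(45 degrees) + y*cos(45 degrees) = sqrt(2)x/2 + sqrt(2)y/2

Substituting into xy:
(sqrt(2)x/2 - sqrt(2)y/2)(sqrt(2)x/2 + sqrt(2)y/2)
= x^2/2 - y^2/2

This differs from the original expression xy, so it is NOT invariant.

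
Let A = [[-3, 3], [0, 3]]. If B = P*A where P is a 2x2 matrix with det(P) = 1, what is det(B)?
-9

By the multiplicative property of determinants, det(B) = det(P*A) = det(P) * det(A) = det(A),
so the determinant is invariant under multiplication by any determinant-1 matrix; we just need det(A).

det(A) = (-3)(3) - (3)(0) = -9 - 0 = -9

Therefore det(B) = 1 * (-9) = -9.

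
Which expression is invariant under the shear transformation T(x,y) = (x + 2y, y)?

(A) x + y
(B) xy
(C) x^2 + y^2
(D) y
D

Under the shear T(x,y) = (x + 2y, y):
Substitute the transformed coordinates into each option and compare with the original:
(A) x + y  ->  (x + 2y) + (y) = x + 3y   [differs from x + y: not invariant]
(B) xy  ->  (x + 2y)(y) = xy + 2y^2   [differs from xy: not invariant]
(C) x^2 + y^2  ->  (x + 2y)^2 + (y)^2 = x^2 + 4xy + 5y^2   [differs from x^2 + y^2: not invariant]
(D) y  ->  (y) = y   [equals y: invariant]

Only option (D), y, is unchanged by the transformation.
A horizontal shear moves points parallel to the x-axis, so the y-coordinate (and any function of y alone) is unchanged.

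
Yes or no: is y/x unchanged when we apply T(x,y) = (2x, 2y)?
Yes

Substitute T(x,y) = (2x, 2y) into the expression and compare with the original.

Original: y/x
After applying T: (2y)/(2x) = y/x

This is identical to the original y/x, so the expression is invariant.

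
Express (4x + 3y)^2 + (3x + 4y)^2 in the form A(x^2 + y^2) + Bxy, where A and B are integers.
25(x^2 + y^2) + 48xy

Expanding: (4x + 3y)^2 = 16x^2 + 24xy + 9y^2
(3x + 4y)^2 = 9x^2 + 24xy + 16y^2
Sum = (16+9)(x^2+y^2) + 48xy = 25(x^2 + y^2) + 48xy
This is symmetric in x and y.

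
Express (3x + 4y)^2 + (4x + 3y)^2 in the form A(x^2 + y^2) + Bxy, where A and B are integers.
25(x^2 + y^2) + 48xy

Expanding: (3x + 4y)^2 = 9x^2 + 24xy + 16y^2
(4x + 3y)^2 = 16x^2 + 24xy + 9y^2
Sum = (9+16)(x^2+y^2) + 48xy = 25(x^2 + y^2) + 48xy
This is symmetric in x and y.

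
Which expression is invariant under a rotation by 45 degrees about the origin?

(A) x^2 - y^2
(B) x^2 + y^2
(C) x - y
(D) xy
B

A rotation by 45 degrees sends (x, y) to (sqrt(2)x/2 - sqrt(2)y/2, sqrt(2)x/2 + sqrt(2)y/2).
Substitute the transformed coordinates into each option and compare with the original:
(A) x^2 - y^2  ->  (sqrt(2)x/2 - sqrt(2)y/2)^2 - (sqrt(2)x/2 + sqrt(2)y/2)^2 = -2xy   [differs from x^2 - y^2: not invariant]
(B) x^2 + y^2  ->  (sqrt(2)x/2 - sqrt(2)y/2)^2 + (sqrt(2)x/2 + sqrt(2)y/2)^2 = x^2 + y^2   [equals x^2 + y^2: invariant]
(C) x - y  ->  (sqrt(2)x/2 - sqrt(2)y/2) - (sqrt(2)x/2 + sqrt(2)y/2) = -sqrt(2)y   [differs from x - y: not invariant]
(D) xy  ->  (sqrt(2)x/2 - sqrt(2)y/2)(sqrt(2)x/2 + sqrt(2)y/2) = x^2/2 - y^2/2   [differs from xy: not invariant]

Only option (B), x^2 + y^2, is unchanged by the transformation.
Geometrically, x^2 + y^2 is the squared distance from the origin, which every rotation about the origin preserves.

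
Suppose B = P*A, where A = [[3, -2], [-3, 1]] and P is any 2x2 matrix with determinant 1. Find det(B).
-3

By the multiplicative property of determinants, det(B) = det(P*A) = det(P) * det(A) = det(A),
so the determinant is invariant under multiplication by any determinant-1 matrix; we just need det(A).

det(A) = (3)(1) - (-2)(-3) = 3 - 6 = -3

Therefore det(B) = 1 * (-3) = -3.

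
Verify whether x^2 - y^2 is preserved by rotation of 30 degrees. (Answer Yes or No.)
No

Applying rotation by 30 degrees: x' = x*cos(30 degrees) - y*sin(30 degrees) = sqrt(3)x/2 - y/2, y' = x*sin(30 degrees) + y*cos(30 degrees) = x/2 + sqrt(3)y/2

Substituting into x^2 - y^2:
(sqrt(3)x/2 - y/2)^2 - (x/2 + sqrt(3)y/2)^2
= x^2/2 - sqrt(3)xy - y^2/2

This differs from the original expression x^2 - y^2, so it is NOT invariant.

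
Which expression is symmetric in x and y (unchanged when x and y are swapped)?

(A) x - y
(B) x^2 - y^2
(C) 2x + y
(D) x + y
D

A symmetric expression is unchanged when the variables are permuted; here the transformation to test is the swap (x, y) -> (y, x).
Substitute the transformed coordinates into each option and compare with the original:
(A) x - y  ->  (y) - (x) = -x + y   [differs from x - y: not invariant]
(B) x^2 - y^2  ->  (y)^2 - (x)^2 = -x^2 + y^2   [differs from x^2 - y^2: not invariant]
(C) 2x + y  ->  2(y) + (x) = x + 2y   [differs from 2x + y: not invariant]
(D) x + y  ->  (y) + (x) = x + y   [equals x + y: invariant]

Only option (D), x + y, is unchanged by the transformation.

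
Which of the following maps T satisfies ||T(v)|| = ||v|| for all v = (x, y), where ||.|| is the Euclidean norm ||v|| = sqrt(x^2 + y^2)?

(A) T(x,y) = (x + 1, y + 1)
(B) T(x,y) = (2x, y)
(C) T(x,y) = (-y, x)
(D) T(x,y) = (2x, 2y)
C

A transformation preserves a norm if ||T(v)|| = ||v|| for every v; a single vector where the norm changes rules an option out.

(A) T(x,y) = (x + 1, y + 1): v = (1, 0) has norm sqrt((1)^2 + (0)^2) = 1, but T(v) = (2, 1) has norm sqrt(5) -- not preserved.
(B) T(x,y) = (2x, y): v = (1, 0) has norm sqrt((1)^2 + (0)^2) = 1, but T(v) = (2, 0) has norm 2 -- not preserved.
(C) T(x,y) = (-y, x): preserves the norm -- it is an orthogonal map (a rotation/reflection), and (-y)^2 + (x)^2 simplifies to x^2 + y^2.
(D) T(x,y) = (2x, 2y): v = (1, 0) has norm sqrt((1)^2 + (0)^2) = 1, but T(v) = (2, 0) has norm 2 -- not preserved.

Therefore the answer is (C).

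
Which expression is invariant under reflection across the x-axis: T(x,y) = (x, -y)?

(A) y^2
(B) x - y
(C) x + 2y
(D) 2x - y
A

The map is reflection across the x-axis: T(x,y) = (x, -y).
Substitute the transformed coordinates into each option and compare with the original:
(A) y^2  ->  (-y)^2 = y^2   [equals y^2: invariant]
(B) x - y  ->  (x) - (-y) = x + y   [differs from x - y: not invariant]
(C) x + 2y  ->  (x) + 2(-y) = x - 2y   [differs from x + 2y: not invariant]
(D) 2x - y  ->  2(x) - (-y) = 2x + y   [differs from 2x - y: not invariant]

Only option (A), y^2, is unchanged by the transformation.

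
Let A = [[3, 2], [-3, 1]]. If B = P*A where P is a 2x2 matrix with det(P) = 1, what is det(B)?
9

By the multiplicative property of determinants, det(B) = det(P*A) = det(P) * det(A) = det(A),
so the determinant is invariant under multiplication by any determinant-1 matrix; we just need det(A).

det(A) = (3)(1) - (2)(-3) = 3 - (-6) = 9

Therefore det(B) = 1 * 9 = 9.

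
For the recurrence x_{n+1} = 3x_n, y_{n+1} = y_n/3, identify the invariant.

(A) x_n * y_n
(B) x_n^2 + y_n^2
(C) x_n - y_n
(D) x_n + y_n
A

For the recurrence x_{n+1} = 3x_n, y_{n+1} = y_n/3:

x_{n+1} * y_{n+1} = (3x_n) * (y_n/3) = x_n * y_n
The product is conserved.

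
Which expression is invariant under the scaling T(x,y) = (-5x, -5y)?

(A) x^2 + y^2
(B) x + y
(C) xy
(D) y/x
D

Under the uniform scaling T(x,y) = (-5x, -5y):
Substitute the transformed coordinates into each option and compare with the original:
(A) x^2 + y^2  ->  (-5x)^2 + (-5y)^2 = 25x^2 + 25y^2   [differs from x^2 + y^2: not invariant]
(B) x + y  ->  (-5x) + (-5y) = -5x - 5y   [differs from x + y: not invariant]
(C) xy  ->  (-5x)(-5y) = 25xy   [differs from xy: not invariant]
(D) y/x  ->  (-5y)/(-5x) = y/x   [equals y/x: invariant]

Only option (D), y/x, is unchanged by the transformation.
The common factor -5 cancels in a ratio of coordinates, while sums, products and sums of squares pick up factors of -5 or 25.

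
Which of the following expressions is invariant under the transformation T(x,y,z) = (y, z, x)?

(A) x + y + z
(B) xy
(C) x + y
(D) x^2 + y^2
A

Apply T(x,y,z) = (y, z, x) to each option, i.e. replace (x, y, z) by the transformed coordinates.
Substitute the transformed coordinates into each option and compare with the original:
(A) x + y + z  ->  (y) + (z) + (x) = x + y + z   [equals x + y + z: invariant]
(B) xy  ->  (y)(z) = yz   [differs from xy: not invariant]
(C) x + y  ->  (y) + (z) = y + z   [differs from x + y: not invariant]
(D) x^2 + y^2  ->  (y)^2 + (z)^2 = y^2 + z^2   [differs from x^2 + y^2: not invariant]

Only option (A), x + y + z, is unchanged by the transformation.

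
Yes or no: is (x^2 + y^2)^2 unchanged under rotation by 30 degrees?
Yes

Applying rotation by 30 degrees: x' = x*cos(30 degrees) - y*sin(30 degrees) = sqrt(3)x/2 - y/2, y' = x*sin(30 degrees) + y*cos(30 degrees) = x/2 + sqrt(3)y/2

Substituting into (x^2 + y^2)^2:
((sqrt(3)x/2 - y/2)^2 + (x/2 + sqrt(3)y/2)^2)^2
= x^4 + 2x^2y^2 + y^4 = (x^2 + y^2)^2

This equals the original expression (x^2 + y^2)^2, so it IS invariant.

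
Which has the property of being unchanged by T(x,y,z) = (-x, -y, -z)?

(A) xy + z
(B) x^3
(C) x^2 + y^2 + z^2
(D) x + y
C

Apply T(x,y,z) = (-x, -y, -z) to each option, i.e. replace (x, y, z) by the transformed coordinates.
Substitute the transformed coordinates into each option and compare with the original:
(A) xy + z  ->  (-x)(-y) + (-z) = xy - z   [differs from xy + z: not invariant]
(B) x^3  ->  (-x)^3 = -x^3   [differs from x^3: not invariant]
(C) x^2 + y^2 + z^2  ->  (-x)^2 + (-y)^2 + (-z)^2 = x^2 + y^2 + z^2   [equals x^2 + y^2 + z^2: invariant]
(D) x + y  ->  (-x) + (-y) = -x - y   [differs from x + y: not invariant]

Only option (C), x^2 + y^2 + z^2, is unchanged by the transformation.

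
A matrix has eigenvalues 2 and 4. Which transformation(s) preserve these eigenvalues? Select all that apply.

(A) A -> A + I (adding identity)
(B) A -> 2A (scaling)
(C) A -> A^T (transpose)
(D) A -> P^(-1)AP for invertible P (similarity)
C and D

Eigenvalues are preserved by:
1. Similarity transformations: A -> P^(-1)AP (same characteristic polynomial)
2. Transpose: A^T has the same eigenvalues as A

Eigenvalues are NOT preserved by:
- Adding identity: eigenvalues become 2+1, 4+1
- Scaling: eigenvalues become 4, 8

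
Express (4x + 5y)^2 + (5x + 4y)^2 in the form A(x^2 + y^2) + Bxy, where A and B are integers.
41(x^2 + y^2) + 80xy

Expanding: (4x + 5y)^2 = 16x^2 + 40xy + 25y^2
(5x + 4y)^2 = 25x^2 + 40xy + 16y^2
Sum = (16+25)(x^2+y^2) + 80xy = 41(x^2 + y^2) + 80xy
This is symmetric in x and y.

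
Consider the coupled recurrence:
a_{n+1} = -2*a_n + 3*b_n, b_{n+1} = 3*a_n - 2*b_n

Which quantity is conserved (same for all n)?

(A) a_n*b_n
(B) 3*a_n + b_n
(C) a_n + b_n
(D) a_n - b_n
C

Replace a_n by a_{n+1} = -2*a_n + 3*b_n and b_n by b_{n+1} = 3*a_n - 2*b_n in each option and simplify:
(A) a_n*b_n  ->  (-2*a_n + 3*b_n)*(3*a_n - 2*b_n) = -6*a_n^2 + 13*a_n*b_n - 6*b_n^2   [not conserved]
(B) 3*a_n + b_n  ->  3*(-2*a_n + 3*b_n) + (3*a_n - 2*b_n) = -3*a_n + 7*b_n   [not conserved]
(C) a_n + b_n  ->  (-2*a_n + 3*b_n) + (3*a_n - 2*b_n) = a_n + b_n   [conserved]
(D) a_n - b_n  ->  (-2*a_n + 3*b_n) - (3*a_n - 2*b_n) = -5*a_n + 5*b_n   [not conserved]

Only (C) a_n + b_n returns to itself after one step, so it is the conserved quantity.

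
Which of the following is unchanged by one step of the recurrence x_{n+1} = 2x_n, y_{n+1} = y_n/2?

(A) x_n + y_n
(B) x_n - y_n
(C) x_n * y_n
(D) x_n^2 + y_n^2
C

For the recurrence x_{n+1} = 2x_n, y_{n+1} = y_n/2:

x_{n+1} * y_{n+1} = (2x_n) * (y_n/2) = x_n * y_n
The product is conserved.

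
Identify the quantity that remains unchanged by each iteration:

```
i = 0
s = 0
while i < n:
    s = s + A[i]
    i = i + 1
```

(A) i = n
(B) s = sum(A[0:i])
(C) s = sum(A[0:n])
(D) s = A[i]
B

A loop invariant must hold before the first iteration and be re-established by every execution of the body.

(B) s = sum(A[0:i]): Initially i = 0 and s = 0 = sum of the empty slice A[0:0]. If s = sum(A[0:i]) holds at the top of an iteration, the body sets s to sum(A[0:i]) + A[i] = sum(A[0:i+1]) and then i to i+1, so s = sum(A[0:i]) holds again. At exit i = n, giving s = sum(A[0:n]).

The other options fail:
(A) i = n: false initially (i = 0); it is the exit condition, not an invariant.
(C) s = sum(A[0:n]): false before the loop (s = 0, not the full sum) -- it only becomes true at exit.
(D) s = A[i]: after the first iteration s = A[0] but i = 1, so s = A[i] compares s with the wrong element (and fails in general).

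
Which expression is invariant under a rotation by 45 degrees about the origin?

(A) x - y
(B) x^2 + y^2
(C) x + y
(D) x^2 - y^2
B

A rotation by 45 degrees sends (x, y) to (sqrt(2)x/2 - sqrt(2)y/2, sqrt(2)x/2 + sqrt(2)y/2).
Substitute the transformed coordinates into each option and compare with the original:
(A) x - y  ->  (sqrt(2)x/2 - sqrt(2)y/2) - (sqrt(2)x/2 + sqrt(2)y/2) = -sqrt(2)y   [differs from x - y: not invariant]
(B) x^2 + y^2  ->  (sqrt(2)x/2 - sqrt(2)y/2)^2 + (sqrt(2)x/2 + sqrt(2)y/2)^2 = x^2 + y^2   [equals x^2 + y^2: invariant]
(C) x + y  ->  (sqrt(2)x/2 - sqrt(2)y/2) + (sqrt(2)x/2 + sqrt(2)y/2) = sqrt(2)x   [differs from x + y: not invariant]
(D) x^2 - y^2  ->  (sqrt(2)x/2 - sqrt(2)y/2)^2 - (sqrt(2)x/2 + sqrt(2)y/2)^2 = -2xy   [differs from x^2 - y^2: not invariant]

Only option (B), x^2 + y^2, is unchanged by the transformation.
Geometrically, x^2 + y^2 is the squared distance from the origin, which every rotation about the origin preserves.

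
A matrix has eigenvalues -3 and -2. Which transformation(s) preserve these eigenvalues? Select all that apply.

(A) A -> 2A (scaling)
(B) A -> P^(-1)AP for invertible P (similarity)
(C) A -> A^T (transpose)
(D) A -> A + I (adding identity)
B and C

Eigenvalues are preserved by:
1. Similarity transformations: A -> P^(-1)AP (same characteristic polynomial)
2. Transpose: A^T has the same eigenvalues as A

Eigenvalues are NOT preserved by:
- Adding identity: eigenvalues become -3+1, -2+1
- Scaling: eigenvalues become -6, -4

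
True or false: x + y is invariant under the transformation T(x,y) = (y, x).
True

Substitute T(x,y) = (y, x) into the expression and compare with the original.

Original: x + y
After applying T: (y) + (x) = x + y

This is identical to the original x + y, so the expression is invariant.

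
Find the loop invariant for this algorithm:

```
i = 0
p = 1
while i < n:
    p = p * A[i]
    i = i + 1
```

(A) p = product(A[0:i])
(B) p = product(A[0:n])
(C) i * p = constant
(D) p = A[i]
A

A loop invariant must hold before the first iteration and be re-established by every execution of the body.

(A) p = product(A[0:i]): Initially i = 0 and p = 1 = product of the empty slice A[0:0]. If p = product(A[0:i]) holds at the top of an iteration, the body sets p to product(A[0:i]) * A[i] = product(A[0:i+1]) and then i to i+1, so the property is restored. At exit i = n, giving p = product(A[0:n]).

The other options fail:
(B) p = product(A[0:n]): false before the loop (p = 1, not the full product) -- it only becomes true at exit.
(C) i * p = constant: initially i * p = 0, but after one iteration it is 1 * A[0], which is nonzero in general.
(D) p = A[i]: after the first iteration p = A[0] but i = 1; in general p is a product of several elements, not a single one.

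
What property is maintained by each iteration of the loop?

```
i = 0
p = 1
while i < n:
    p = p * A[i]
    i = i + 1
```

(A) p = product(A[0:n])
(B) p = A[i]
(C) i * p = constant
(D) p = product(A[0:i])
D

A loop invariant must hold before the first iteration and be re-established by every execution of the body.

(D) p = product(A[0:i]): Initially i = 0 and p = 1 = product of the empty slice A[0:0]. If p = product(A[0:i]) holds at the top of an iteration, the body sets p to product(A[0:i]) * A[i] = product(A[0:i+1]) and then i to i+1, so the property is restored. At exit i = n, giving p = product(A[0:n]).

The other options fail:
(A) p = product(A[0:n]): false before the loop (p = 1, not the full product) -- it only becomes true at exit.
(B) p = A[i]: after the first iteration p = A[0] but i = 1; in general p is a product of several elements, not a single one.
(C) i * p = constant: initially i * p = 0, but after one iteration it is 1 * A[0], which is nonzero in general.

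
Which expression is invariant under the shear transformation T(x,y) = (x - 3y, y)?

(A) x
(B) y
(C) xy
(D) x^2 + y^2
B

Under the shear T(x,y) = (x - 3y, y):
Substitute the transformed coordinates into each option and compare with the original:
(A) x  ->  (x - 3y) = x - 3y   [differs from x: not invariant]
(B) y  ->  (y) = y   [equals y: invariant]
(C) xy  ->  (x - 3y)(y) = xy - 3y^2   [differs from xy: not invariant]
(D) x^2 + y^2  ->  (x - 3y)^2 + (y)^2 = x^2 - 6xy + 10y^2   [differs from x^2 + y^2: not invariant]

Only option (B), y, is unchanged by the transformation.
A horizontal shear moves points parallel to the x-axis, so the y-coordinate (and any function of y alone) is unchanged.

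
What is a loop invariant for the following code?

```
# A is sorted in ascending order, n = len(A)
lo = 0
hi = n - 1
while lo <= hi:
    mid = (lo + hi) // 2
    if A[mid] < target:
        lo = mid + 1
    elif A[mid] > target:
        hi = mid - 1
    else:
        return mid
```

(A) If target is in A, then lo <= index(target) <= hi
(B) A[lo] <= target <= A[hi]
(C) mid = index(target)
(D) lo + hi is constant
A

A loop invariant must hold before the first iteration and be re-established by every execution of the body.

(A) If target is in A, then lo <= index(target) <= hi: Before the loop [lo, hi] = [0, n-1] covers every index. When A[mid] < target, sortedness puts target strictly to the right of mid, so setting lo = mid + 1 keeps index(target) in [lo, hi]; symmetrically for hi = mid - 1. Hence 'if target is in A then lo <= index(target) <= hi' holds after every iteration, and when lo > hi it proves target is absent.

The other options fail:
(B) A[lo] <= target <= A[hi]: fails when target is not in A (e.g. target < A[0] already violates it before the loop), so it is not maintained in general.
(C) mid = index(target): mid is just the current probe; it equals index(target) only on the iteration that returns.
(D) lo + hi is constant: each iteration moves exactly one of lo, hi, so lo + hi changes (e.g. 0 + (n-1) becomes (mid+1) + (n-1)).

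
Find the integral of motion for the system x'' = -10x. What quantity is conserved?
E = (x')^2 + 10x^2

Multiply the equation by x':
x' * x'' = -10x * x'
The left side is d/dt[(x')^2/2] and the right side is d/dt[-10x^2/2], so
d/dt[(x')^2/2 + 10x^2/2] = 0, i.e. (x')^2/2 + 10x^2/2 = constant.
Multiplying by 2, the integral of motion is E = (x')^2 + 10x^2.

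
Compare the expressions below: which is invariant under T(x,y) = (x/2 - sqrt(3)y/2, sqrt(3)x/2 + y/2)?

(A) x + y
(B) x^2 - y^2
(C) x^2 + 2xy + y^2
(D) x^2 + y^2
D

An expression E(x,y) is invariant under T if E(T(x,y)) = E(x,y). Here T(x,y) = (x/2 - sqrt(3)y/2, sqrt(3)x/2 + y/2).
Substitute the transformed coordinates into each option and compare with the original:
(A) x + y  ->  (x/2 - sqrt(3)y/2) + (sqrt(3)x/2 + y/2) = x/2 + sqrt(3)x/2 - sqrt(3)y/2 + y/2   [differs from x + y: not invariant]
(B) x^2 - y^2  ->  (x/2 - sqrt(3)y/2)^2 - (sqrt(3)x/2 + y/2)^2 = -x^2/2 - sqrt(3)xy + y^2/2   [differs from x^2 - y^2: not invariant]
(C) x^2 + 2xy + y^2  ->  (x/2 - sqrt(3)y/2)^2 + 2(x/2 - sqrt(3)y/2)(sqrt(3)x/2 + y/2) + (sqrt(3)x/2 + y/2)^2 = sqrt(3)x^2/2 + x^2 - xy - sqrt(3)y^2/2 + y^2   [differs from x^2 + 2xy + y^2: not invariant]
(D) x^2 + y^2  ->  (x/2 - sqrt(3)y/2)^2 + (sqrt(3)x/2 + y/2)^2 = x^2 + y^2   [equals x^2 + y^2: invariant]

Only option (D), x^2 + y^2, is unchanged by the transformation.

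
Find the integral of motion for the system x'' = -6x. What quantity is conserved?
E = (x')^2 + 6x^2

Multiply the equation by x':
x' * x'' = -6x * x'
The left side is d/dt[(x')^2/2] and the right side is d/dt[-6x^2/2], so
d/dt[(x')^2/2 + 6x^2/2] = 0, i.e. (x')^2/2 + 6x^2/2 = constant.
Multiplying by 2, the integral of motion is E = (x')^2 + 6x^2.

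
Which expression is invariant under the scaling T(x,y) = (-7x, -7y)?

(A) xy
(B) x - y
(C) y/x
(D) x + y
C

Under the uniform scaling T(x,y) = (-7x, -7y):
Substitute the transformed coordinates into each option and compare with the original:
(A) xy  ->  (-7x)(-7y) = 49xy   [differs from xy: not invariant]
(B) x - y  ->  (-7x) - (-7y) = -7x + 7y   [differs from x - y: not invariant]
(C) y/x  ->  (-7y)/(-7x) = y/x   [equals y/x: invariant]
(D) x + y  ->  (-7x) + (-7y) = -7x - 7y   [differs from x + y: not invariant]

Only option (C), y/x, is unchanged by the transformation.
The common factor -7 cancels in a ratio of coordinates, while sums, products and sums of squares pick up factors of -7 or 49.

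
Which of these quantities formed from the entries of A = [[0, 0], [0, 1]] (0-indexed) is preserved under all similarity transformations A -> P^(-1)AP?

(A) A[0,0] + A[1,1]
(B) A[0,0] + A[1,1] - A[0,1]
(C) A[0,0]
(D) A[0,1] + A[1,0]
A

A[0,0] + A[1,1] is the trace of A. By the cyclic property of the trace, tr(P^(-1)AP) = tr(APP^(-1)) = tr(A), so it is the same for every matrix similar to A.

The other combinations are not similarity invariants. For example, take P = [[2, 1], [1, 1]] (det P = 1), so P^(-1) = [[1, -1], [-1, 2]] and
B = P^(-1)AP = [[-1, -1], [2, 2]].
Evaluating each option on A and on B:
(A) A[0,0] + A[1,1]: 1 for A, 1 for B -> unchanged
(B) A[0,0] + A[1,1] - A[0,1]: 1 for A, 2 for B -> changes
(C) A[0,0]: 0 for A, -1 for B -> changes
(D) A[0,1] + A[1,0]: 0 for A, 1 for B -> changes

Only (A) A[0,0] + A[1,1] = 1 survives (and it does so for every P, not just this one), so it is the invariant.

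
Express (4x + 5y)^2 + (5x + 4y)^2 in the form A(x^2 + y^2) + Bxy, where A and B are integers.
41(x^2 + y^2) + 80xy

Expanding: (4x + 5y)^2 = 16x^2 + 40xy + 25y^2
(5x + 4y)^2 = 25x^2 + 40xy + 16y^2
Sum = (16+25)(x^2+y^2) + 80xy = 41(x^2 + y^2) + 80xy
This is symmetric in x and y.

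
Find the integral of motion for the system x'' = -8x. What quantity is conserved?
E = (x')^2 + 8x^2

Multiply the equation by x':
x' * x'' = -8x * x'
The left side is d/dt[(x')^2/2] and the right side is d/dt[-8x^2/2], so
d/dt[(x')^2/2 + 8x^2/2] = 0, i.e. (x')^2/2 + 8x^2/2 = constant.
Multiplying by 2, the integral of motion is E = (x')^2 + 8x^2.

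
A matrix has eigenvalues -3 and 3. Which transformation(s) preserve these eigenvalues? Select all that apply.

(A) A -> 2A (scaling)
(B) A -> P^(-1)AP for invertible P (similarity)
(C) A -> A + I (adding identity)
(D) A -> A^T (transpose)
B and D

Eigenvalues are preserved by:
1. Similarity transformations: A -> P^(-1)AP (same characteristic polynomial)
2. Transpose: A^T has the same eigenvalues as A

Eigenvalues are NOT preserved by:
- Adding identity: eigenvalues become -3+1, 3+1
- Scaling: eigenvalues become -6, 6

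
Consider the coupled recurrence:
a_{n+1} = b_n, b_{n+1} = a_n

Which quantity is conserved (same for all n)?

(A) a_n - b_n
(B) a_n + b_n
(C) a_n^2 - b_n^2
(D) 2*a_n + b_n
B

Replace a_n by a_{n+1} = b_n and b_n by b_{n+1} = a_n in each option and simplify:
(A) a_n - b_n  ->  (b_n) - (a_n) = -a_n + b_n   [not conserved]
(B) a_n + b_n  ->  (b_n) + (a_n) = a_n + b_n   [conserved]
(C) a_n^2 - b_n^2  ->  (b_n)^2 - (a_n)^2 = -a_n^2 + b_n^2   [not conserved]
(D) 2*a_n + b_n  ->  2*(b_n) + (a_n) = a_n + 2*b_n   [not conserved]

Only (B) a_n + b_n returns to itself after one step, so it is the conserved quantity.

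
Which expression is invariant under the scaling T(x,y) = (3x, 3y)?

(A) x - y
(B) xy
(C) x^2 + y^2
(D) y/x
D

Under the uniform scaling T(x,y) = (3x, 3y):
Substitute the transformed coordinates into each option and compare with the original:
(A) x - y  ->  (3x) - (3y) = 3x - 3y   [differs from x - y: not invariant]
(B) xy  ->  (3x)(3y) = 9xy   [differs from xy: not invariant]
(C) x^2 + y^2  ->  (3x)^2 + (3y)^2 = 9x^2 + 9y^2   [differs from x^2 + y^2: not invariant]
(D) y/x  ->  (3y)/(3x) = y/x   [equals y/x: invariant]

Only option (D), y/x, is unchanged by the transformation.
The common factor 3 cancels in a ratio of coordinates, while sums, products and sums of squares pick up factors of 3 or 9.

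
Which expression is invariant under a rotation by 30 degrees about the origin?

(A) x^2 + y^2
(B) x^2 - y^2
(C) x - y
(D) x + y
A

A rotation by 30 degrees sends (x, y) to (sqrt(3)x/2 - y/2, x/2 + sqrt(3)y/2).
Substitute the transformed coordinates into each option and compare with the original:
(A) x^2 + y^2  ->  (sqrt(3)x/2 - y/2)^2 + (x/2 + sqrt(3)y/2)^2 = x^2 + y^2   [equals x^2 + y^2: invariant]
(B) x^2 - y^2  ->  (sqrt(3)x/2 - y/2)^2 - (x/2 + sqrt(3)y/2)^2 = x^2/2 - sqrt(3)xy - y^2/2   [differs from x^2 - y^2: not invariant]
(C) x - y  ->  (sqrt(3)x/2 - y/2) - (x/2 + sqrt(3)y/2) = -x/2 + sqrt(3)x/2 - sqrt(3)y/2 - y/2   [differs from x - y: not invariant]
(D) x + y  ->  (sqrt(3)x/2 - y/2) + (x/2 + sqrt(3)y/2) = x/2 + sqrt(3)x/2 - y/2 + sqrt(3)y/2   [differs from x + y: not invariant]

Only option (A), x^2 + y^2, is unchanged by the transformation.
Geometrically, x^2 + y^2 is the squared distance from the origin, which every rotation about the origin preserves.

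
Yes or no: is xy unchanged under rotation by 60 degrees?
No

Applying rotation by 60 degrees: x' = x*cos(60 degrees) - y*sin(60 degrees) = x/2 - sqrt(3)y/2, y' = x*sin(60 degrees) + y*cos(60 degrees) = sqrt(3)x/2 + y/2

Substituting into xy:
(x/2 - sqrt(3)y/2)(sqrt(3)x/2 + y/2)
= sqrt(3)x^2/4 - xy/2 - sqrt(3)y^2/4

This differs from the original expression xy, so it is NOT invariant.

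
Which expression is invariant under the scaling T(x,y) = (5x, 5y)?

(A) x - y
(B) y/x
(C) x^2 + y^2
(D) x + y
B

Under the uniform scaling T(x,y) = (5x, 5y):
Substitute the transformed coordinates into each option and compare with the original:
(A) x - y  ->  (5x) - (5y) = 5x - 5y   [differs from x - y: not invariant]
(B) y/x  ->  (5y)/(5x) = y/x   [equals y/x: invariant]
(C) x^2 + y^2  ->  (5x)^2 + (5y)^2 = 25x^2 + 25y^2   [differs from x^2 + y^2: not invariant]
(D) x + y  ->  (5x) + (5y) = 5x + 5y   [differs from x + y: not invariant]

Only option (B), y/x, is unchanged by the transformation.
The common factor 5 cancels in a ratio of coordinates, while sums, products and sums of squares pick up factors of 5 or 25.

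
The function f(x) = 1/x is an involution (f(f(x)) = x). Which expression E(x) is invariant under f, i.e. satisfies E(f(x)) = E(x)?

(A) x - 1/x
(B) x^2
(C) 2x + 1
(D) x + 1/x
D

Replace x by f(x) = 1/x in each option and simplify. As a quick numerical cross-check, also compare E(4) with E(f(4)) = E(1/4).

(A) x - 1/x  ->  (1/x) - 1/(1/x) = -x + 1/x; check: E(4) = 15/4 but E(1/4) = -15/4.   [not invariant]
(B) x^2  ->  (1/x)^2 = x^(-2); check: E(4) = 16 but E(1/4) = 1/16.   [not invariant]
(C) 2x + 1  ->  2(1/x) + 1 = (x + 2)/x; check: E(4) = 9 but E(1/4) = 3/2.   [not invariant]
(D) x + 1/x  ->  (1/x) + 1/(1/x), which simplifies back to x + 1/x; check: E(4) = 17/4, E(1/4) = 17/4.   [invariant]

Only (D) is unchanged. E is symmetric under swapping x with f(x) = 1/x, which is exactly what an involution does.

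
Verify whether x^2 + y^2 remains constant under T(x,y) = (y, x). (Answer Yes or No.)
Yes

Substitute T(x,y) = (y, x) into the expression and compare with the original.

Original: x^2 + y^2
After applying T: (y)^2 + (x)^2 = x^2 + y^2

This is identical to the original x^2 + y^2, so the expression is invariant.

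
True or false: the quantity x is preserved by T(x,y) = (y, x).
False

Substitute T(x,y) = (y, x) into the expression and compare with the original.

Original: x
After applying T: (y) = y

This differs from the original x (difference: -x + y), so the expression is NOT invariant.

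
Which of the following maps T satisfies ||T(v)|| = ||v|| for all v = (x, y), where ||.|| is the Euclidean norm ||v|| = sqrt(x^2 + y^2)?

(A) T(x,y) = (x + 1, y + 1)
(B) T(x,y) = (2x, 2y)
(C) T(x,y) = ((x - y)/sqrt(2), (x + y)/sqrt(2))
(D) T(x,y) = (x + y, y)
C

A transformation preserves a norm if ||T(v)|| = ||v|| for every v; a single vector where the norm changes rules an option out.

(A) T(x,y) = (x + 1, y + 1): v = (1, 0) has norm sqrt((1)^2 + (0)^2) = 1, but T(v) = (2, 1) has norm sqrt(5) -- not preserved.
(B) T(x,y) = (2x, 2y): v = (1, 0) has norm sqrt((1)^2 + (0)^2) = 1, but T(v) = (2, 0) has norm 2 -- not preserved.
(C) T(x,y) = ((x - y)/sqrt(2), (x + y)/sqrt(2)): preserves the norm -- it is an orthogonal map (a rotation/reflection), and (sqrt(2)(x - y)/2)^2 + (sqrt(2)(x + y)/2)^2 simplifies to x^2 + y^2.
(D) T(x,y) = (x + y, y): v = (0, 1) has norm sqrt((0)^2 + (1)^2) = 1, but T(v) = (1, 1) has norm sqrt(2) -- not preserved.

Therefore the answer is (C).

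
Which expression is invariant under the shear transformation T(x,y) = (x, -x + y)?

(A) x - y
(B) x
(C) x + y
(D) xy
B

Under the shear T(x,y) = (x, -x + y):
Substitute the transformed coordinates into each option and compare with the original:
(A) x - y  ->  (x) - (-x + y) = 2x - y   [differs from x - y: not invariant]
(B) x  ->  (x) = x   [equals x: invariant]
(C) x + y  ->  (x) + (-x + y) = y   [differs from x + y: not invariant]
(D) xy  ->  (x)(-x + y) = -x^2 + xy   [differs from xy: not invariant]

Only option (B), x, is unchanged by the transformation.
A vertical shear moves points parallel to the y-axis, so the x-coordinate (and any function of x alone) is unchanged.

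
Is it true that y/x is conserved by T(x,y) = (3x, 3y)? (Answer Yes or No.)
Yes

Substitute T(x,y) = (3x, 3y) into the expression and compare with the original.

Original: y/x
After applying T: (3y)/(3x) = y/x

This is identical to the original y/x, so the expression is invariant.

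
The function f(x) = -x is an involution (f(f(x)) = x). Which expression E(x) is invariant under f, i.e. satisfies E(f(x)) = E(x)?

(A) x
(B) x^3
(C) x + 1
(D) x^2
D

Replace x by f(x) = -x in each option and simplify. As a quick numerical cross-check, also compare E(5) with E(f(5)) = E(-5).

(A) x  ->  (-x) = -x; check: E(5) = 5 but E(-5) = -5.   [not invariant]
(B) x^3  ->  (-x)^3 = -x^3; check: E(5) = 125 but E(-5) = -125.   [not invariant]
(C) x + 1  ->  (-x) + 1 = 1 - x; check: E(5) = 6 but E(-5) = -4.   [not invariant]
(D) x^2  ->  (-x)^2, which simplifies back to x^2; check: E(5) = 25, E(-5) = 25.   [invariant]

Only (D) is unchanged. E is symmetric under swapping x with f(x) = -x, which is exactly what an involution does.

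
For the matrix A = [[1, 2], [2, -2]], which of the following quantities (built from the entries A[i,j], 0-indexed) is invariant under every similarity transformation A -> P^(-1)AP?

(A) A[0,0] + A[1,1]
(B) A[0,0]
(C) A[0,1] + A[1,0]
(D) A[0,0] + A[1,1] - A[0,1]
A

A[0,0] + A[1,1] is the trace of A. By the cyclic property of the trace, tr(P^(-1)AP) = tr(APP^(-1)) = tr(A), so it is the same for every matrix similar to A.

The other combinations are not similarity invariants. For example, take P = [[1, 1], [0, 1]] (det P = 1), so P^(-1) = [[1, -1], [0, 1]] and
B = P^(-1)AP = [[-1, 3], [2, 0]].
Evaluating each option on A and on B:
(A) A[0,0] + A[1,1]: -1 for A, -1 for B -> unchanged
(B) A[0,0]: 1 for A, -1 for B -> changes
(C) A[0,1] + A[1,0]: 4 for A, 5 for B -> changes
(D) A[0,0] + A[1,1] - A[0,1]: -3 for A, -4 for B -> changes

Only (A) A[0,0] + A[1,1] = -1 survives (and it does so for every P, not just this one), so it is the invariant.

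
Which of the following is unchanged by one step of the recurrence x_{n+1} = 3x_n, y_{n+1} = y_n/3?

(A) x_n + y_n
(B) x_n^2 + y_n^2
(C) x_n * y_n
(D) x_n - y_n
C

For the recurrence x_{n+1} = 3x_n, y_{n+1} = y_n/3:

x_{n+1} * y_{n+1} = (3x_n) * (y_n/3) = x_n * y_n
The product is conserved.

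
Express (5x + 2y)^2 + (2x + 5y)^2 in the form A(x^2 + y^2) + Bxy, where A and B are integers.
29(x^2 + y^2) + 40xy

Expanding: (5x + 2y)^2 = 25x^2 + 20xy + 4y^2
(2x + 5y)^2 = 4x^2 + 20xy + 25y^2
Sum = (25+4)(x^2+y^2) + 40xy = 29(x^2 + y^2) + 40xy
This is symmetric in x and y.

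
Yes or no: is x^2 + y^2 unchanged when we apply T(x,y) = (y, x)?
Yes

Substitute T(x,y) = (y, x) into the expression and compare with the original.

Original: x^2 + y^2
After applying T: (y)^2 + (x)^2 = x^2 + y^2

This is identical to the original x^2 + y^2, so the expression is invariant.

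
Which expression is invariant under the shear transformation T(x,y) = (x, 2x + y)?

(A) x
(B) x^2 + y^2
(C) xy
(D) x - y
A

Under the shear T(x,y) = (x, 2x + y):
Substitute the transformed coordinates into each option and compare with the original:
(A) x  ->  (x) = x   [equals x: invariant]
(B) x^2 + y^2  ->  (x)^2 + (2x + y)^2 = 5x^2 + 4xy + y^2   [differs from x^2 + y^2: not invariant]
(C) xy  ->  (x)(2x + y) = 2x^2 + xy   [differs from xy: not invariant]
(D) x - y  ->  (x) - (2x + y) = -x - y   [differs from x - y: not invariant]

Only option (A), x, is unchanged by the transformation.
A vertical shear moves points parallel to the y-axis, so the x-coordinate (and any function of x alone) is unchanged.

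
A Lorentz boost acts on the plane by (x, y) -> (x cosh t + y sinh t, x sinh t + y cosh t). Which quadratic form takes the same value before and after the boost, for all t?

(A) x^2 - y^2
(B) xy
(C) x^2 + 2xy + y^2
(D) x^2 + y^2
A

Write x' = x cosh t + y sinh t, y' = x sinh t + y cosh t and substitute into each option:
(A) x^2 - y^2: (x cosh t + y sinh t)^2 - (x sinh t + y cosh t)^2 = x^2(cosh^2 t - sinh^2 t) + 2xy(cosh t sinh t - sinh t cosh t) + y^2(sinh^2 t - cosh^2 t) = x^2 - y^2   [invariant, using cosh^2 t - sinh^2 t = 1]
(B) xy: (x cosh t + y sinh t)(x sinh t + y cosh t) = xy(cosh^2 t + sinh^2 t) + (x^2 + y^2) sinh t cosh t = xy cosh 2t + (x^2 + y^2)(sinh 2t)/2   [not invariant for t != 0]
(C) x^2 + 2xy + y^2: (x' + y')^2 with x' + y' = (x + y)(cosh t + sinh t) = (x + y)e^t, so it becomes (x + y)^2 e^(2t)   [not invariant for t != 0]
(D) x^2 + y^2: (x cosh t + y sinh t)^2 + (x sinh t + y cosh t)^2 = (x^2 + y^2)(cosh^2 t + sinh^2 t) + 4xy sinh t cosh t = (x^2 + y^2) cosh 2t + 2xy sinh 2t   [not invariant for t != 0]

Only (A) x^2 - y^2 is unchanged; it is the Minkowski form preserved by Lorentz boosts, just as x^2 + y^2 is preserved by ordinary rotations.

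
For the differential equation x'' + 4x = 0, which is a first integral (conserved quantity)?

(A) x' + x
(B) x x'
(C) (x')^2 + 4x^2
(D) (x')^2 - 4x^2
C

A first integral I satisfies dI/dt = 0 along every solution. Differentiate each option and use the equation of motion:
(A) d/dt[x' + x] = x'' + x' = -4x + x', not identically 0
(B) d/dt[x x'] = (x')^2 + x x'' = (x')^2 - 4x^2, not identically 0
(C) d/dt[(x')^2 + 4x^2] = 2x'x'' + 8x x' = 2x'(-4x) + 8x x' = 0
(D) d/dt[(x')^2 - 4x^2] = 2x'x'' - 8x x' = -16x x', not identically 0

Only (C) has zero time-derivative. So the energy-like quantity (x')^2 + 4x^2 is the first integral.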